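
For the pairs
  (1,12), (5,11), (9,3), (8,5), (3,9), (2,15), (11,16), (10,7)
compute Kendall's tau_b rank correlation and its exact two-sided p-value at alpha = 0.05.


Step 1: Enumerate the 28 unordered pairs (i,j) with i<j and classify each by sign(x_j-x_i) * sign(y_j-y_i).
  (1,2):dx=+4,dy=-1->D; (1,3):dx=+8,dy=-9->D; (1,4):dx=+7,dy=-7->D; (1,5):dx=+2,dy=-3->D
  (1,6):dx=+1,dy=+3->C; (1,7):dx=+10,dy=+4->C; (1,8):dx=+9,dy=-5->D; (2,3):dx=+4,dy=-8->D
  (2,4):dx=+3,dy=-6->D; (2,5):dx=-2,dy=-2->C; (2,6):dx=-3,dy=+4->D; (2,7):dx=+6,dy=+5->C
  (2,8):dx=+5,dy=-4->D; (3,4):dx=-1,dy=+2->D; (3,5):dx=-6,dy=+6->D; (3,6):dx=-7,dy=+12->D
  (3,7):dx=+2,dy=+13->C; (3,8):dx=+1,dy=+4->C; (4,5):dx=-5,dy=+4->D; (4,6):dx=-6,dy=+10->D
  (4,7):dx=+3,dy=+11->C; (4,8):dx=+2,dy=+2->C; (5,6):dx=-1,dy=+6->D; (5,7):dx=+8,dy=+7->C
  (5,8):dx=+7,dy=-2->D; (6,7):dx=+9,dy=+1->C; (6,8):dx=+8,dy=-8->D; (7,8):dx=-1,dy=-9->C
Step 2: C = 11, D = 17, total pairs = 28.
Step 3: tau = (C - D)/(n(n-1)/2) = (11 - 17)/28 = -0.214286.
Step 4: Exact two-sided p-value (enumerate n! = 40320 permutations of y under H0): p = 0.548413.
Step 5: alpha = 0.05. fail to reject H0.

tau_b = -0.2143 (C=11, D=17), p = 0.548413, fail to reject H0.


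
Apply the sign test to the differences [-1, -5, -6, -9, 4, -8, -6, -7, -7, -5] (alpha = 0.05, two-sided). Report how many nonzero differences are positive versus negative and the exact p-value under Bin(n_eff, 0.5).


Step 1: Discard zero differences. Original n = 10; n_eff = number of nonzero differences = 10.
Nonzero differences (with sign): -1, -5, -6, -9, +4, -8, -6, -7, -7, -5
Step 2: Count signs: positive = 1, negative = 9.
Step 3: Under H0: P(positive) = 0.5, so the number of positives S ~ Bin(10, 0.5).
Step 4: Two-sided exact p-value = sum of Bin(10,0.5) probabilities at or below the observed probability = 0.021484.
Step 5: alpha = 0.05. reject H0.

n_eff = 10, pos = 1, neg = 9, p = 0.021484, reject H0.


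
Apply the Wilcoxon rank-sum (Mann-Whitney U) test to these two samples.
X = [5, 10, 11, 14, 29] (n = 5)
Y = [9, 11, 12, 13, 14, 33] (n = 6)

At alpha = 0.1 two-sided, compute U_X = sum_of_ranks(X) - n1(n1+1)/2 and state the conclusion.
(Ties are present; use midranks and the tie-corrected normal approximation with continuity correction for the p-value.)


Step 1: Combine and sort all 11 observations; assign midranks.
sorted (value, group): (5,X), (9,Y), (10,X), (11,X), (11,Y), (12,Y), (13,Y), (14,X), (14,Y), (29,X), (33,Y)
ranks: 5->1, 9->2, 10->3, 11->4.5, 11->4.5, 12->6, 13->7, 14->8.5, 14->8.5, 29->10, 33->11
Step 2: Rank sum for X: R1 = 1 + 3 + 4.5 + 8.5 + 10 = 27.
Step 3: U_X = R1 - n1(n1+1)/2 = 27 - 5*6/2 = 27 - 15 = 12.
       U_Y = n1*n2 - U_X = 30 - 12 = 18.
Step 4: Ties are present, so use the tie-corrected normal approximation (with continuity correction) for the p-value.
Step 5: p-value = 0.646576; compare to alpha = 0.1. fail to reject H0.

U_X = 12, p = 0.646576, fail to reject H0 at alpha = 0.1.


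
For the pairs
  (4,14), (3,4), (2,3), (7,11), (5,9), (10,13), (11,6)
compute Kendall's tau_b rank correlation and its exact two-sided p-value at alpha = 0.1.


Step 1: Enumerate the 21 unordered pairs (i,j) with i<j and classify each by sign(x_j-x_i) * sign(y_j-y_i).
  (1,2):dx=-1,dy=-10->C; (1,3):dx=-2,dy=-11->C; (1,4):dx=+3,dy=-3->D; (1,5):dx=+1,dy=-5->D
  (1,6):dx=+6,dy=-1->D; (1,7):dx=+7,dy=-8->D; (2,3):dx=-1,dy=-1->C; (2,4):dx=+4,dy=+7->C
  (2,5):dx=+2,dy=+5->C; (2,6):dx=+7,dy=+9->C; (2,7):dx=+8,dy=+2->C; (3,4):dx=+5,dy=+8->C
  (3,5):dx=+3,dy=+6->C; (3,6):dx=+8,dy=+10->C; (3,7):dx=+9,dy=+3->C; (4,5):dx=-2,dy=-2->C
  (4,6):dx=+3,dy=+2->C; (4,7):dx=+4,dy=-5->D; (5,6):dx=+5,dy=+4->C; (5,7):dx=+6,dy=-3->D
  (6,7):dx=+1,dy=-7->D
Step 2: C = 14, D = 7, total pairs = 21.
Step 3: tau = (C - D)/(n(n-1)/2) = (14 - 7)/21 = 0.333333.
Step 4: Exact two-sided p-value (enumerate n! = 5040 permutations of y under H0): p = 0.381349.
Step 5: alpha = 0.1. fail to reject H0.

tau_b = 0.3333 (C=14, D=7), p = 0.381349, fail to reject H0.


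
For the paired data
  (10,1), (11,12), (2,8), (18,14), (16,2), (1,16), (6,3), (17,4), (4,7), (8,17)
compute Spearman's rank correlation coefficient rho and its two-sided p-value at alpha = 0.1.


Step 1: Rank x and y separately (midranks; no ties here).
rank(x): 10->6, 11->7, 2->2, 18->10, 16->8, 1->1, 6->4, 17->9, 4->3, 8->5
rank(y): 1->1, 12->7, 8->6, 14->8, 2->2, 16->9, 3->3, 4->4, 7->5, 17->10
Step 2: d_i = R_x(i) - R_y(i); compute d_i^2.
  (6-1)^2=25, (7-7)^2=0, (2-6)^2=16, (10-8)^2=4, (8-2)^2=36, (1-9)^2=64, (4-3)^2=1, (9-4)^2=25, (3-5)^2=4, (5-10)^2=25
sum(d^2) = 200.
Step 3: rho = 1 - 6*200 / (10*(10^2 - 1)) = 1 - 1200/990 = -0.212121.
Step 4: Under H0, t = rho * sqrt((n-2)/(1-rho^2)) = -0.6139 ~ t(8).
Step 5: Two-sided p-value from the t-distribution with 8 df = 0.556306.
Step 6: alpha = 0.1. fail to reject H0.

rho = -0.2121, p = 0.556306, fail to reject H0 at alpha = 0.1.


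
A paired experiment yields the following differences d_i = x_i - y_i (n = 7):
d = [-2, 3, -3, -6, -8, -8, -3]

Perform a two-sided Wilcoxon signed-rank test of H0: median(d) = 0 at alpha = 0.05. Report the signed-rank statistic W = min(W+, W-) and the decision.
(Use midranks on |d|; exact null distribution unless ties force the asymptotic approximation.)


Step 1: Drop any zero differences (none here) and take |d_i|.
|d| = [2, 3, 3, 6, 8, 8, 3]
Step 2: Midrank |d_i| (ties get averaged ranks).
ranks: |2|->1, |3|->3, |3|->3, |6|->5, |8|->6.5, |8|->6.5, |3|->3
Step 3: Attach original signs; sum ranks with positive sign and with negative sign.
W+ = 3 = 3
W- = 1 + 3 + 5 + 6.5 + 6.5 + 3 = 25
(Check: W+ + W- = 28 should equal n(n+1)/2 = 28.)
Step 4: Test statistic W = min(W+, W-) = 3.
Step 5: Ties in |d|, so use the tie-corrected normal approximation.
        E[W] = n(n+1)/4 = 7*8/4 = 14.
        Tie groups: |d|=3 (t=3), |d|=8 (t=2); sum(t^3 - t) = 30.
        Var[W] = n(n+1)(2n+1)/24 - sum(t^3-t)/48 = 840/24 - 30/48 = 34.375.
        z = (W - E[W]) / sqrt(Var[W]) = (3 - 14) / 5.8630 = -1.8762.
        Two-sided p = 2*Phi(z) = 0.060632.
Step 6: alpha = 0.05. fail to reject H0.

W+ = 3, W- = 25, W = min = 3, p = 0.060632, fail to reject H0.


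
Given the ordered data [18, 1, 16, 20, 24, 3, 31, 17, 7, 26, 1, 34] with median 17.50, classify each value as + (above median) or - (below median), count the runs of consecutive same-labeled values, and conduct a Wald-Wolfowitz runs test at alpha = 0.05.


Step 1: Compute median = 17.50; label A = above, B = below.
Labels in order: ABBAABABBABA  (n_A = 6, n_B = 6)
Step 2: Count runs R = 9.
Step 3: Under H0 (random ordering), E[R] = 2*n_A*n_B/(n_A+n_B) + 1 = 2*6*6/12 + 1 = 7.0000.
        Var[R] = 2*n_A*n_B*(2*n_A*n_B - n_A - n_B) / ((n_A+n_B)^2 * (n_A+n_B-1)) = 4320/1584 = 2.7273.
        SD[R] = 1.6514.
Step 4: Continuity-corrected z = (R - 0.5 - E[R]) / SD[R] = (9 - 0.5 - 7.0000) / 1.6514 = 0.9083.
Step 5: Two-sided p-value via normal approximation = 2*(1 - Phi(|z|)) = 0.363722.
Step 6: alpha = 0.05. fail to reject H0.

R = 9, z = 0.9083, p = 0.363722, fail to reject H0.


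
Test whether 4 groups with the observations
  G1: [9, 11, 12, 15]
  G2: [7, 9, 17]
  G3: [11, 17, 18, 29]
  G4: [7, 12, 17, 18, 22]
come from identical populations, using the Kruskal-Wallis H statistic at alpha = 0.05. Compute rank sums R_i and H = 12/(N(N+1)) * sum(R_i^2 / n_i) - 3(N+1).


Step 1: Combine all N = 16 observations and assign midranks.
sorted (value, group, rank): (7,G2,1.5), (7,G4,1.5), (9,G1,3.5), (9,G2,3.5), (11,G1,5.5), (11,G3,5.5), (12,G1,7.5), (12,G4,7.5), (15,G1,9), (17,G2,11), (17,G3,11), (17,G4,11), (18,G3,13.5), (18,G4,13.5), (22,G4,15), (29,G3,16)
Step 2: Sum ranks within each group.
R_1 = 25.5 (n_1 = 4)
R_2 = 16 (n_2 = 3)
R_3 = 46 (n_3 = 4)
R_4 = 48.5 (n_4 = 5)
Step 3: H = 12/(N(N+1)) * sum(R_i^2/n_i) - 3(N+1)
     = 12/(16*17) * (25.5^2/4 + 16^2/3 + 46^2/4 + 48.5^2/5) - 3*17
     = 0.044118 * 1247.35 - 51
     = 4.029963.
Step 4: Ties present; correction factor C = 1 - 54/(16^3 - 16) = 0.986765. Corrected H = 4.029963 / 0.986765 = 4.084016.
Step 5: Under H0, H ~ chi^2(3); p-value = 0.252534.
Step 6: alpha = 0.05. fail to reject H0.

H = 4.0840, df = 3, p = 0.252534, fail to reject H0.


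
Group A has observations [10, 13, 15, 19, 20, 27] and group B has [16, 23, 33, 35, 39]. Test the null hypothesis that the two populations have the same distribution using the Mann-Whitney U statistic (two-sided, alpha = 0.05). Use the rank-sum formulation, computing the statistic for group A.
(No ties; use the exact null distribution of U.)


Step 1: Combine and sort all 11 observations; assign midranks.
sorted (value, group): (10,X), (13,X), (15,X), (16,Y), (19,X), (20,X), (23,Y), (27,X), (33,Y), (35,Y), (39,Y)
ranks: 10->1, 13->2, 15->3, 16->4, 19->5, 20->6, 23->7, 27->8, 33->9, 35->10, 39->11
Step 2: Rank sum for X: R1 = 1 + 2 + 3 + 5 + 6 + 8 = 25.
Step 3: U_X = R1 - n1(n1+1)/2 = 25 - 6*7/2 = 25 - 21 = 4.
       U_Y = n1*n2 - U_X = 30 - 4 = 26.
Step 4: No ties, so the exact null distribution of U (based on enumerating the C(11,6) = 462 equally likely rank assignments) gives the two-sided p-value.
Step 5: p-value = 0.051948; compare to alpha = 0.05. fail to reject H0.

U_X = 4, p = 0.051948, fail to reject H0 at alpha = 0.05.


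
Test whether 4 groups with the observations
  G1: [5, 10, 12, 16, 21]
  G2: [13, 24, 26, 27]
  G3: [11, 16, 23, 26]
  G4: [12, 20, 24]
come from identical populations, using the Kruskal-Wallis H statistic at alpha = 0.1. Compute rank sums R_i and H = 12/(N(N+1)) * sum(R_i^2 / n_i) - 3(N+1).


Step 1: Combine all N = 16 observations and assign midranks.
sorted (value, group, rank): (5,G1,1), (10,G1,2), (11,G3,3), (12,G1,4.5), (12,G4,4.5), (13,G2,6), (16,G1,7.5), (16,G3,7.5), (20,G4,9), (21,G1,10), (23,G3,11), (24,G2,12.5), (24,G4,12.5), (26,G2,14.5), (26,G3,14.5), (27,G2,16)
Step 2: Sum ranks within each group.
R_1 = 25 (n_1 = 5)
R_2 = 49 (n_2 = 4)
R_3 = 36 (n_3 = 4)
R_4 = 26 (n_4 = 3)
Step 3: H = 12/(N(N+1)) * sum(R_i^2/n_i) - 3(N+1)
     = 12/(16*17) * (25^2/5 + 49^2/4 + 36^2/4 + 26^2/3) - 3*17
     = 0.044118 * 1274.58 - 51
     = 5.231618.
Step 4: Ties present; correction factor C = 1 - 24/(16^3 - 16) = 0.994118. Corrected H = 5.231618 / 0.994118 = 5.262574.
Step 5: Under H0, H ~ chi^2(3); p-value = 0.153549.
Step 6: alpha = 0.1. fail to reject H0.

H = 5.2626, df = 3, p = 0.153549, fail to reject H0.


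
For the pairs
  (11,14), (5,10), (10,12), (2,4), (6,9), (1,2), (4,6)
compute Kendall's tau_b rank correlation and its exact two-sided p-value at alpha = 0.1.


Step 1: Enumerate the 21 unordered pairs (i,j) with i<j and classify each by sign(x_j-x_i) * sign(y_j-y_i).
  (1,2):dx=-6,dy=-4->C; (1,3):dx=-1,dy=-2->C; (1,4):dx=-9,dy=-10->C; (1,5):dx=-5,dy=-5->C
  (1,6):dx=-10,dy=-12->C; (1,7):dx=-7,dy=-8->C; (2,3):dx=+5,dy=+2->C; (2,4):dx=-3,dy=-6->C
  (2,5):dx=+1,dy=-1->D; (2,6):dx=-4,dy=-8->C; (2,7):dx=-1,dy=-4->C; (3,4):dx=-8,dy=-8->C
  (3,5):dx=-4,dy=-3->C; (3,6):dx=-9,dy=-10->C; (3,7):dx=-6,dy=-6->C; (4,5):dx=+4,dy=+5->C
  (4,6):dx=-1,dy=-2->C; (4,7):dx=+2,dy=+2->C; (5,6):dx=-5,dy=-7->C; (5,7):dx=-2,dy=-3->C
  (6,7):dx=+3,dy=+4->C
Step 2: C = 20, D = 1, total pairs = 21.
Step 3: tau = (C - D)/(n(n-1)/2) = (20 - 1)/21 = 0.904762.
Step 4: Exact two-sided p-value (enumerate n! = 5040 permutations of y under H0): p = 0.002778.
Step 5: alpha = 0.1. reject H0.

tau_b = 0.9048 (C=20, D=1), p = 0.002778, reject H0.


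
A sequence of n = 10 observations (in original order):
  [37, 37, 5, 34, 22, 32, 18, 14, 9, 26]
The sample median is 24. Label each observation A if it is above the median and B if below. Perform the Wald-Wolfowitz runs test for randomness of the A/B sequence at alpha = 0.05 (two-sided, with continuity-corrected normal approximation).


Step 1: Compute median = 24; label A = above, B = below.
Labels in order: AABABABBBA  (n_A = 5, n_B = 5)
Step 2: Count runs R = 7.
Step 3: Under H0 (random ordering), E[R] = 2*n_A*n_B/(n_A+n_B) + 1 = 2*5*5/10 + 1 = 6.0000.
        Var[R] = 2*n_A*n_B*(2*n_A*n_B - n_A - n_B) / ((n_A+n_B)^2 * (n_A+n_B-1)) = 2000/900 = 2.2222.
        SD[R] = 1.4907.
Step 4: Continuity-corrected z = (R - 0.5 - E[R]) / SD[R] = (7 - 0.5 - 6.0000) / 1.4907 = 0.3354.
Step 5: Two-sided p-value via normal approximation = 2*(1 - Phi(|z|)) = 0.737316.
Step 6: alpha = 0.05. fail to reject H0.

R = 7, z = 0.3354, p = 0.737316, fail to reject H0.


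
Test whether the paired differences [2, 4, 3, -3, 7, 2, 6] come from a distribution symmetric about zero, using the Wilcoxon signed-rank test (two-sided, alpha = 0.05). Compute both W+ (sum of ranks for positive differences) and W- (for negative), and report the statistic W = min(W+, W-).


Step 1: Drop any zero differences (none here) and take |d_i|.
|d| = [2, 4, 3, 3, 7, 2, 6]
Step 2: Midrank |d_i| (ties get averaged ranks).
ranks: |2|->1.5, |4|->5, |3|->3.5, |3|->3.5, |7|->7, |2|->1.5, |6|->6
Step 3: Attach original signs; sum ranks with positive sign and with negative sign.
W+ = 1.5 + 5 + 3.5 + 7 + 1.5 + 6 = 24.5
W- = 3.5 = 3.5
(Check: W+ + W- = 28 should equal n(n+1)/2 = 28.)
Step 4: Test statistic W = min(W+, W-) = 3.5.
Step 5: Ties in |d|, so use the tie-corrected normal approximation.
        E[W] = n(n+1)/4 = 7*8/4 = 14.
        Tie groups: |d|=2 (t=2), |d|=3 (t=2); sum(t^3 - t) = 12.
        Var[W] = n(n+1)(2n+1)/24 - sum(t^3-t)/48 = 840/24 - 12/48 = 34.75.
        z = (W - E[W]) / sqrt(Var[W]) = (3.5 - 14) / 5.8949 = -1.7812.
        Two-sided p = 2*Phi(z) = 0.074880.
Step 6: alpha = 0.05. fail to reject H0.

W+ = 24.5, W- = 3.5, W = min = 3.5, p = 0.074880, fail to reject H0.


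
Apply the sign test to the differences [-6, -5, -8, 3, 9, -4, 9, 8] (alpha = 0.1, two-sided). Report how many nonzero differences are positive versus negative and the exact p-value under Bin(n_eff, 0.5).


Step 1: Discard zero differences. Original n = 8; n_eff = number of nonzero differences = 8.
Nonzero differences (with sign): -6, -5, -8, +3, +9, -4, +9, +8
Step 2: Count signs: positive = 4, negative = 4.
Step 3: Under H0: P(positive) = 0.5, so the number of positives S ~ Bin(8, 0.5).
Step 4: Two-sided exact p-value = sum of Bin(8,0.5) probabilities at or below the observed probability = 1.000000.
Step 5: alpha = 0.1. fail to reject H0.

n_eff = 8, pos = 4, neg = 4, p = 1.000000, fail to reject H0.


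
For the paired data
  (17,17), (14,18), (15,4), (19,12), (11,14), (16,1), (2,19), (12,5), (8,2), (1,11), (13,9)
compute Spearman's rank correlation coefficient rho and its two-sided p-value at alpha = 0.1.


Step 1: Rank x and y separately (midranks; no ties here).
rank(x): 17->10, 14->7, 15->8, 19->11, 11->4, 16->9, 2->2, 12->5, 8->3, 1->1, 13->6
rank(y): 17->9, 18->10, 4->3, 12->7, 14->8, 1->1, 19->11, 5->4, 2->2, 11->6, 9->5
Step 2: d_i = R_x(i) - R_y(i); compute d_i^2.
  (10-9)^2=1, (7-10)^2=9, (8-3)^2=25, (11-7)^2=16, (4-8)^2=16, (9-1)^2=64, (2-11)^2=81, (5-4)^2=1, (3-2)^2=1, (1-6)^2=25, (6-5)^2=1
sum(d^2) = 240.
Step 3: rho = 1 - 6*240 / (11*(11^2 - 1)) = 1 - 1440/1320 = -0.090909.
Step 4: Under H0, t = rho * sqrt((n-2)/(1-rho^2)) = -0.2739 ~ t(9).
Step 5: Two-sided p-value from the t-distribution with 9 df = 0.790373.
Step 6: alpha = 0.1. fail to reject H0.

rho = -0.0909, p = 0.790373, fail to reject H0 at alpha = 0.1.


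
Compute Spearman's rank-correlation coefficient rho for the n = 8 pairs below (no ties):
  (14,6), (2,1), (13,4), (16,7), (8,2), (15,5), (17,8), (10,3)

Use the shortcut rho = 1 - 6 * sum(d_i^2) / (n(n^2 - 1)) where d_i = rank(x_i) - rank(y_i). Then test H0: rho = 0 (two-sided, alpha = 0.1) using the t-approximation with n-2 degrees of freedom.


Step 1: Rank x and y separately (midranks; no ties here).
rank(x): 14->5, 2->1, 13->4, 16->7, 8->2, 15->6, 17->8, 10->3
rank(y): 6->6, 1->1, 4->4, 7->7, 2->2, 5->5, 8->8, 3->3
Step 2: d_i = R_x(i) - R_y(i); compute d_i^2.
  (5-6)^2=1, (1-1)^2=0, (4-4)^2=0, (7-7)^2=0, (2-2)^2=0, (6-5)^2=1, (8-8)^2=0, (3-3)^2=0
sum(d^2) = 2.
Step 3: rho = 1 - 6*2 / (8*(8^2 - 1)) = 1 - 12/504 = 0.976190.
Step 4: Under H0, t = rho * sqrt((n-2)/(1-rho^2)) = 11.0235 ~ t(6).
Step 5: Two-sided p-value from the t-distribution with 6 df = 0.000033.
Step 6: alpha = 0.1. reject H0.

rho = 0.9762, p = 0.000033, reject H0 at alpha = 0.1.


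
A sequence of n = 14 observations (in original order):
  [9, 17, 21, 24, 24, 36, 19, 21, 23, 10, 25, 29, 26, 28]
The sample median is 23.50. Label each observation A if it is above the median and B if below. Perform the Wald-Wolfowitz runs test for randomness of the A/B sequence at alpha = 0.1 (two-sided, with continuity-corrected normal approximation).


Step 1: Compute median = 23.50; label A = above, B = below.
Labels in order: BBBAAABBBBAAAA  (n_A = 7, n_B = 7)
Step 2: Count runs R = 4.
Step 3: Under H0 (random ordering), E[R] = 2*n_A*n_B/(n_A+n_B) + 1 = 2*7*7/14 + 1 = 8.0000.
        Var[R] = 2*n_A*n_B*(2*n_A*n_B - n_A - n_B) / ((n_A+n_B)^2 * (n_A+n_B-1)) = 8232/2548 = 3.2308.
        SD[R] = 1.7974.
Step 4: Continuity-corrected z = (R + 0.5 - E[R]) / SD[R] = (4 + 0.5 - 8.0000) / 1.7974 = -1.9472.
Step 5: Two-sided p-value via normal approximation = 2*(1 - Phi(|z|)) = 0.051508.
Step 6: alpha = 0.1. reject H0.

R = 4, z = -1.9472, p = 0.051508, reject H0.


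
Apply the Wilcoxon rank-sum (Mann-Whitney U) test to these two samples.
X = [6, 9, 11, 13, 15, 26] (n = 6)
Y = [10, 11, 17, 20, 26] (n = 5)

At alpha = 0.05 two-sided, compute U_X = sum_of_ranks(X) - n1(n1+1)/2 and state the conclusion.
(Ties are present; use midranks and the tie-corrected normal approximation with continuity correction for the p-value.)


Step 1: Combine and sort all 11 observations; assign midranks.
sorted (value, group): (6,X), (9,X), (10,Y), (11,X), (11,Y), (13,X), (15,X), (17,Y), (20,Y), (26,X), (26,Y)
ranks: 6->1, 9->2, 10->3, 11->4.5, 11->4.5, 13->6, 15->7, 17->8, 20->9, 26->10.5, 26->10.5
Step 2: Rank sum for X: R1 = 1 + 2 + 4.5 + 6 + 7 + 10.5 = 31.
Step 3: U_X = R1 - n1(n1+1)/2 = 31 - 6*7/2 = 31 - 21 = 10.
       U_Y = n1*n2 - U_X = 30 - 10 = 20.
Step 4: Ties are present, so use the tie-corrected normal approximation (with continuity correction) for the p-value.
Step 5: p-value = 0.409176; compare to alpha = 0.05. fail to reject H0.

U_X = 10, p = 0.409176, fail to reject H0 at alpha = 0.05.


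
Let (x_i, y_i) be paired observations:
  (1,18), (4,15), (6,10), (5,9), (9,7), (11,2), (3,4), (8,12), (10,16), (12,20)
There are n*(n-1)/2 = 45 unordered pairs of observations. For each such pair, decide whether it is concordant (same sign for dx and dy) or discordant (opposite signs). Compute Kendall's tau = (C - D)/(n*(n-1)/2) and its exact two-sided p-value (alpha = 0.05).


Step 1: Enumerate the 45 unordered pairs (i,j) with i<j and classify each by sign(x_j-x_i) * sign(y_j-y_i).
  (1,2):dx=+3,dy=-3->D; (1,3):dx=+5,dy=-8->D; (1,4):dx=+4,dy=-9->D; (1,5):dx=+8,dy=-11->D
  (1,6):dx=+10,dy=-16->D; (1,7):dx=+2,dy=-14->D; (1,8):dx=+7,dy=-6->D; (1,9):dx=+9,dy=-2->D
  (1,10):dx=+11,dy=+2->C; (2,3):dx=+2,dy=-5->D; (2,4):dx=+1,dy=-6->D; (2,5):dx=+5,dy=-8->D
  (2,6):dx=+7,dy=-13->D; (2,7):dx=-1,dy=-11->C; (2,8):dx=+4,dy=-3->D; (2,9):dx=+6,dy=+1->C
  (2,10):dx=+8,dy=+5->C; (3,4):dx=-1,dy=-1->C; (3,5):dx=+3,dy=-3->D; (3,6):dx=+5,dy=-8->D
  (3,7):dx=-3,dy=-6->C; (3,8):dx=+2,dy=+2->C; (3,9):dx=+4,dy=+6->C; (3,10):dx=+6,dy=+10->C
  (4,5):dx=+4,dy=-2->D; (4,6):dx=+6,dy=-7->D; (4,7):dx=-2,dy=-5->C; (4,8):dx=+3,dy=+3->C
  (4,9):dx=+5,dy=+7->C; (4,10):dx=+7,dy=+11->C; (5,6):dx=+2,dy=-5->D; (5,7):dx=-6,dy=-3->C
  (5,8):dx=-1,dy=+5->D; (5,9):dx=+1,dy=+9->C; (5,10):dx=+3,dy=+13->C; (6,7):dx=-8,dy=+2->D
  (6,8):dx=-3,dy=+10->D; (6,9):dx=-1,dy=+14->D; (6,10):dx=+1,dy=+18->C; (7,8):dx=+5,dy=+8->C
  (7,9):dx=+7,dy=+12->C; (7,10):dx=+9,dy=+16->C; (8,9):dx=+2,dy=+4->C; (8,10):dx=+4,dy=+8->C
  (9,10):dx=+2,dy=+4->C
Step 2: C = 23, D = 22, total pairs = 45.
Step 3: tau = (C - D)/(n(n-1)/2) = (23 - 22)/45 = 0.022222.
Step 4: Exact two-sided p-value (enumerate n! = 3628800 permutations of y under H0): p = 1.000000.
Step 5: alpha = 0.05. fail to reject H0.

tau_b = 0.0222 (C=23, D=22), p = 1.000000, fail to reject H0.


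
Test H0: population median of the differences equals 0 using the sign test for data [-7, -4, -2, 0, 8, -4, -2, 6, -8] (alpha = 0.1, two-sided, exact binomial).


Step 1: Discard zero differences. Original n = 9; n_eff = number of nonzero differences = 8.
Nonzero differences (with sign): -7, -4, -2, +8, -4, -2, +6, -8
Step 2: Count signs: positive = 2, negative = 6.
Step 3: Under H0: P(positive) = 0.5, so the number of positives S ~ Bin(8, 0.5).
Step 4: Two-sided exact p-value = sum of Bin(8,0.5) probabilities at or below the observed probability = 0.289062.
Step 5: alpha = 0.1. fail to reject H0.

n_eff = 8, pos = 2, neg = 6, p = 0.289062, fail to reject H0.


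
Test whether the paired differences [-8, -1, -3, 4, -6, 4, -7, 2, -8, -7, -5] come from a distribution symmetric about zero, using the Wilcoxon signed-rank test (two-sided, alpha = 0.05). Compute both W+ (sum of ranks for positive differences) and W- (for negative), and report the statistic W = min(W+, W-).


Step 1: Drop any zero differences (none here) and take |d_i|.
|d| = [8, 1, 3, 4, 6, 4, 7, 2, 8, 7, 5]
Step 2: Midrank |d_i| (ties get averaged ranks).
ranks: |8|->10.5, |1|->1, |3|->3, |4|->4.5, |6|->7, |4|->4.5, |7|->8.5, |2|->2, |8|->10.5, |7|->8.5, |5|->6
Step 3: Attach original signs; sum ranks with positive sign and with negative sign.
W+ = 4.5 + 4.5 + 2 = 11
W- = 10.5 + 1 + 3 + 7 + 8.5 + 10.5 + 8.5 + 6 = 55
(Check: W+ + W- = 66 should equal n(n+1)/2 = 66.)
Step 4: Test statistic W = min(W+, W-) = 11.
Step 5: Ties in |d|, so use the tie-corrected normal approximation.
        E[W] = n(n+1)/4 = 11*12/4 = 33.
        Tie groups: |d|=4 (t=2), |d|=7 (t=2), |d|=8 (t=2); sum(t^3 - t) = 18.
        Var[W] = n(n+1)(2n+1)/24 - sum(t^3-t)/48 = 3036/24 - 18/48 = 126.125.
        z = (W - E[W]) / sqrt(Var[W]) = (11 - 33) / 11.2305 = -1.9589.
        Two-sided p = 2*Phi(z) = 0.050119.
Step 6: alpha = 0.05. fail to reject H0.

W+ = 11, W- = 55, W = min = 11, p = 0.050119, fail to reject H0.


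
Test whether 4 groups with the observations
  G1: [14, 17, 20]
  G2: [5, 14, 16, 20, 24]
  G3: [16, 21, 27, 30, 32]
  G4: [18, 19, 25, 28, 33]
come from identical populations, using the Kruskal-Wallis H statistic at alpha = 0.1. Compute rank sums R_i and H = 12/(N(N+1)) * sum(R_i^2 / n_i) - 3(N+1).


Step 1: Combine all N = 18 observations and assign midranks.
sorted (value, group, rank): (5,G2,1), (14,G1,2.5), (14,G2,2.5), (16,G2,4.5), (16,G3,4.5), (17,G1,6), (18,G4,7), (19,G4,8), (20,G1,9.5), (20,G2,9.5), (21,G3,11), (24,G2,12), (25,G4,13), (27,G3,14), (28,G4,15), (30,G3,16), (32,G3,17), (33,G4,18)
Step 2: Sum ranks within each group.
R_1 = 18 (n_1 = 3)
R_2 = 29.5 (n_2 = 5)
R_3 = 62.5 (n_3 = 5)
R_4 = 61 (n_4 = 5)
Step 3: H = 12/(N(N+1)) * sum(R_i^2/n_i) - 3(N+1)
     = 12/(18*19) * (18^2/3 + 29.5^2/5 + 62.5^2/5 + 61^2/5) - 3*19
     = 0.035088 * 1807.5 - 57
     = 6.421053.
Step 4: Ties present; correction factor C = 1 - 18/(18^3 - 18) = 0.996904. Corrected H = 6.421053 / 0.996904 = 6.440994.
Step 5: Under H0, H ~ chi^2(3); p-value = 0.092019.
Step 6: alpha = 0.1. reject H0.

H = 6.4410, df = 3, p = 0.092019, reject H0.


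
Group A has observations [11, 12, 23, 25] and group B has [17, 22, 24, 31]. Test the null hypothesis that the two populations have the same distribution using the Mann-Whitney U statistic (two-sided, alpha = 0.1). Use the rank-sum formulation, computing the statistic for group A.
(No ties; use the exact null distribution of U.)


Step 1: Combine and sort all 8 observations; assign midranks.
sorted (value, group): (11,X), (12,X), (17,Y), (22,Y), (23,X), (24,Y), (25,X), (31,Y)
ranks: 11->1, 12->2, 17->3, 22->4, 23->5, 24->6, 25->7, 31->8
Step 2: Rank sum for X: R1 = 1 + 2 + 5 + 7 = 15.
Step 3: U_X = R1 - n1(n1+1)/2 = 15 - 4*5/2 = 15 - 10 = 5.
       U_Y = n1*n2 - U_X = 16 - 5 = 11.
Step 4: No ties, so the exact null distribution of U (based on enumerating the C(8,4) = 70 equally likely rank assignments) gives the two-sided p-value.
Step 5: p-value = 0.485714; compare to alpha = 0.1. fail to reject H0.

U_X = 5, p = 0.485714, fail to reject H0 at alpha = 0.1.


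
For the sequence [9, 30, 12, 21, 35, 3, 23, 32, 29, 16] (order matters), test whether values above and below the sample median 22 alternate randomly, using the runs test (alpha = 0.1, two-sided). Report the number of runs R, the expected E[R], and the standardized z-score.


Step 1: Compute median = 22; label A = above, B = below.
Labels in order: BABBABAAAB  (n_A = 5, n_B = 5)
Step 2: Count runs R = 7.
Step 3: Under H0 (random ordering), E[R] = 2*n_A*n_B/(n_A+n_B) + 1 = 2*5*5/10 + 1 = 6.0000.
        Var[R] = 2*n_A*n_B*(2*n_A*n_B - n_A - n_B) / ((n_A+n_B)^2 * (n_A+n_B-1)) = 2000/900 = 2.2222.
        SD[R] = 1.4907.
Step 4: Continuity-corrected z = (R - 0.5 - E[R]) / SD[R] = (7 - 0.5 - 6.0000) / 1.4907 = 0.3354.
Step 5: Two-sided p-value via normal approximation = 2*(1 - Phi(|z|)) = 0.737316.
Step 6: alpha = 0.1. fail to reject H0.

R = 7, z = 0.3354, p = 0.737316, fail to reject H0.


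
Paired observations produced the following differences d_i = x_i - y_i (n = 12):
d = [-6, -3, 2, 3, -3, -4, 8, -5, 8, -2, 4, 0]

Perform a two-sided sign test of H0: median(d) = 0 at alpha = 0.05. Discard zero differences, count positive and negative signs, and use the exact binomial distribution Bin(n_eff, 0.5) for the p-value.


Step 1: Discard zero differences. Original n = 12; n_eff = number of nonzero differences = 11.
Nonzero differences (with sign): -6, -3, +2, +3, -3, -4, +8, -5, +8, -2, +4
Step 2: Count signs: positive = 5, negative = 6.
Step 3: Under H0: P(positive) = 0.5, so the number of positives S ~ Bin(11, 0.5).
Step 4: Two-sided exact p-value = sum of Bin(11,0.5) probabilities at or below the observed probability = 1.000000.
Step 5: alpha = 0.05. fail to reject H0.

n_eff = 11, pos = 5, neg = 6, p = 1.000000, fail to reject H0.


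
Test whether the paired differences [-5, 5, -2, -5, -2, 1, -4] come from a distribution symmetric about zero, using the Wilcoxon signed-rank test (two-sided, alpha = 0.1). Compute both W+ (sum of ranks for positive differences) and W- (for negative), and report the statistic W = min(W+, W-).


Step 1: Drop any zero differences (none here) and take |d_i|.
|d| = [5, 5, 2, 5, 2, 1, 4]
Step 2: Midrank |d_i| (ties get averaged ranks).
ranks: |5|->6, |5|->6, |2|->2.5, |5|->6, |2|->2.5, |1|->1, |4|->4
Step 3: Attach original signs; sum ranks with positive sign and with negative sign.
W+ = 6 + 1 = 7
W- = 6 + 2.5 + 6 + 2.5 + 4 = 21
(Check: W+ + W- = 28 should equal n(n+1)/2 = 28.)
Step 4: Test statistic W = min(W+, W-) = 7.
Step 5: Ties in |d|, so use the tie-corrected normal approximation.
        E[W] = n(n+1)/4 = 7*8/4 = 14.
        Tie groups: |d|=2 (t=2), |d|=5 (t=3); sum(t^3 - t) = 30.
        Var[W] = n(n+1)(2n+1)/24 - sum(t^3-t)/48 = 840/24 - 30/48 = 34.375.
        z = (W - E[W]) / sqrt(Var[W]) = (7 - 14) / 5.8630 = -1.1939.
        Two-sided p = 2*Phi(z) = 0.232508.
Step 6: alpha = 0.1. fail to reject H0.

W+ = 7, W- = 21, W = min = 7, p = 0.232508, fail to reject H0.


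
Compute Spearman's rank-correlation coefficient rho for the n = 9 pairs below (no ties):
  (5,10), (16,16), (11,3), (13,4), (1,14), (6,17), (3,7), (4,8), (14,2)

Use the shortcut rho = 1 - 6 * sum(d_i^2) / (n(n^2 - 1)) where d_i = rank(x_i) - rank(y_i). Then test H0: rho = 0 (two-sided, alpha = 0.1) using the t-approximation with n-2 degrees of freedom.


Step 1: Rank x and y separately (midranks; no ties here).
rank(x): 5->4, 16->9, 11->6, 13->7, 1->1, 6->5, 3->2, 4->3, 14->8
rank(y): 10->6, 16->8, 3->2, 4->3, 14->7, 17->9, 7->4, 8->5, 2->1
Step 2: d_i = R_x(i) - R_y(i); compute d_i^2.
  (4-6)^2=4, (9-8)^2=1, (6-2)^2=16, (7-3)^2=16, (1-7)^2=36, (5-9)^2=16, (2-4)^2=4, (3-5)^2=4, (8-1)^2=49
sum(d^2) = 146.
Step 3: rho = 1 - 6*146 / (9*(9^2 - 1)) = 1 - 876/720 = -0.216667.
Step 4: Under H0, t = rho * sqrt((n-2)/(1-rho^2)) = -0.5872 ~ t(7).
Step 5: Two-sided p-value from the t-distribution with 7 df = 0.575515.
Step 6: alpha = 0.1. fail to reject H0.

rho = -0.2167, p = 0.575515, fail to reject H0 at alpha = 0.1.


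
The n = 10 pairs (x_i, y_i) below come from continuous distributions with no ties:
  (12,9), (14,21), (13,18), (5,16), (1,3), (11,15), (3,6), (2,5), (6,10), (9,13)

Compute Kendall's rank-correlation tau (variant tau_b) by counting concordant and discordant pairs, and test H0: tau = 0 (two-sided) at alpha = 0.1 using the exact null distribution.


Step 1: Enumerate the 45 unordered pairs (i,j) with i<j and classify each by sign(x_j-x_i) * sign(y_j-y_i).
  (1,2):dx=+2,dy=+12->C; (1,3):dx=+1,dy=+9->C; (1,4):dx=-7,dy=+7->D; (1,5):dx=-11,dy=-6->C
  (1,6):dx=-1,dy=+6->D; (1,7):dx=-9,dy=-3->C; (1,8):dx=-10,dy=-4->C; (1,9):dx=-6,dy=+1->D
  (1,10):dx=-3,dy=+4->D; (2,3):dx=-1,dy=-3->C; (2,4):dx=-9,dy=-5->C; (2,5):dx=-13,dy=-18->C
  (2,6):dx=-3,dy=-6->C; (2,7):dx=-11,dy=-15->C; (2,8):dx=-12,dy=-16->C; (2,9):dx=-8,dy=-11->C
  (2,10):dx=-5,dy=-8->C; (3,4):dx=-8,dy=-2->C; (3,5):dx=-12,dy=-15->C; (3,6):dx=-2,dy=-3->C
  (3,7):dx=-10,dy=-12->C; (3,8):dx=-11,dy=-13->C; (3,9):dx=-7,dy=-8->C; (3,10):dx=-4,dy=-5->C
  (4,5):dx=-4,dy=-13->C; (4,6):dx=+6,dy=-1->D; (4,7):dx=-2,dy=-10->C; (4,8):dx=-3,dy=-11->C
  (4,9):dx=+1,dy=-6->D; (4,10):dx=+4,dy=-3->D; (5,6):dx=+10,dy=+12->C; (5,7):dx=+2,dy=+3->C
  (5,8):dx=+1,dy=+2->C; (5,9):dx=+5,dy=+7->C; (5,10):dx=+8,dy=+10->C; (6,7):dx=-8,dy=-9->C
  (6,8):dx=-9,dy=-10->C; (6,9):dx=-5,dy=-5->C; (6,10):dx=-2,dy=-2->C; (7,8):dx=-1,dy=-1->C
  (7,9):dx=+3,dy=+4->C; (7,10):dx=+6,dy=+7->C; (8,9):dx=+4,dy=+5->C; (8,10):dx=+7,dy=+8->C
  (9,10):dx=+3,dy=+3->C
Step 2: C = 38, D = 7, total pairs = 45.
Step 3: tau = (C - D)/(n(n-1)/2) = (38 - 7)/45 = 0.688889.
Step 4: Exact two-sided p-value (enumerate n! = 3628800 permutations of y under H0): p = 0.004687.
Step 5: alpha = 0.1. reject H0.

tau_b = 0.6889 (C=38, D=7), p = 0.004687, reject H0.


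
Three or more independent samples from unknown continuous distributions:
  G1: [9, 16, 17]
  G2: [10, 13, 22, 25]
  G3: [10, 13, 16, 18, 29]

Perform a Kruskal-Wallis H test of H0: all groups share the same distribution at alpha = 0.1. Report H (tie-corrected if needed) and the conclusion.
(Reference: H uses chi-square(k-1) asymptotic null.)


Step 1: Combine all N = 12 observations and assign midranks.
sorted (value, group, rank): (9,G1,1), (10,G2,2.5), (10,G3,2.5), (13,G2,4.5), (13,G3,4.5), (16,G1,6.5), (16,G3,6.5), (17,G1,8), (18,G3,9), (22,G2,10), (25,G2,11), (29,G3,12)
Step 2: Sum ranks within each group.
R_1 = 15.5 (n_1 = 3)
R_2 = 28 (n_2 = 4)
R_3 = 34.5 (n_3 = 5)
Step 3: H = 12/(N(N+1)) * sum(R_i^2/n_i) - 3(N+1)
     = 12/(12*13) * (15.5^2/3 + 28^2/4 + 34.5^2/5) - 3*13
     = 0.076923 * 514.133 - 39
     = 0.548718.
Step 4: Ties present; correction factor C = 1 - 18/(12^3 - 12) = 0.989510. Corrected H = 0.548718 / 0.989510 = 0.554535.
Step 5: Under H0, H ~ chi^2(2); p-value = 0.757852.
Step 6: alpha = 0.1. fail to reject H0.

H = 0.5545, df = 2, p = 0.757852, fail to reject H0.


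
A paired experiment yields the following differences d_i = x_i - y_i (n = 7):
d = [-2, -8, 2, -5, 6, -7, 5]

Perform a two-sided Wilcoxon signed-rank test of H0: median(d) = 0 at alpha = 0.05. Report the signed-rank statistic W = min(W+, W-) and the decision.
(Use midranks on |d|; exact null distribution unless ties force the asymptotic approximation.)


Step 1: Drop any zero differences (none here) and take |d_i|.
|d| = [2, 8, 2, 5, 6, 7, 5]
Step 2: Midrank |d_i| (ties get averaged ranks).
ranks: |2|->1.5, |8|->7, |2|->1.5, |5|->3.5, |6|->5, |7|->6, |5|->3.5
Step 3: Attach original signs; sum ranks with positive sign and with negative sign.
W+ = 1.5 + 5 + 3.5 = 10
W- = 1.5 + 7 + 3.5 + 6 = 18
(Check: W+ + W- = 28 should equal n(n+1)/2 = 28.)
Step 4: Test statistic W = min(W+, W-) = 10.
Step 5: Ties in |d|, so use the tie-corrected normal approximation.
        E[W] = n(n+1)/4 = 7*8/4 = 14.
        Tie groups: |d|=2 (t=2), |d|=5 (t=2); sum(t^3 - t) = 12.
        Var[W] = n(n+1)(2n+1)/24 - sum(t^3-t)/48 = 840/24 - 12/48 = 34.75.
        z = (W - E[W]) / sqrt(Var[W]) = (10 - 14) / 5.8949 = -0.6786.
        Two-sided p = 2*Phi(z) = 0.497422.
Step 6: alpha = 0.05. fail to reject H0.

W+ = 10, W- = 18, W = min = 10, p = 0.497422, fail to reject H0.


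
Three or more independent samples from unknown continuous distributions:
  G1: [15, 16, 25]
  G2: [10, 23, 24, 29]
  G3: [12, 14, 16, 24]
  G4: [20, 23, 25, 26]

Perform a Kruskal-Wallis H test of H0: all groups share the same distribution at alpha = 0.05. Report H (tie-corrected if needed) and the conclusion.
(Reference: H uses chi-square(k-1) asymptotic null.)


Step 1: Combine all N = 15 observations and assign midranks.
sorted (value, group, rank): (10,G2,1), (12,G3,2), (14,G3,3), (15,G1,4), (16,G1,5.5), (16,G3,5.5), (20,G4,7), (23,G2,8.5), (23,G4,8.5), (24,G2,10.5), (24,G3,10.5), (25,G1,12.5), (25,G4,12.5), (26,G4,14), (29,G2,15)
Step 2: Sum ranks within each group.
R_1 = 22 (n_1 = 3)
R_2 = 35 (n_2 = 4)
R_3 = 21 (n_3 = 4)
R_4 = 42 (n_4 = 4)
Step 3: H = 12/(N(N+1)) * sum(R_i^2/n_i) - 3(N+1)
     = 12/(15*16) * (22^2/3 + 35^2/4 + 21^2/4 + 42^2/4) - 3*16
     = 0.050000 * 1018.83 - 48
     = 2.941667.
Step 4: Ties present; correction factor C = 1 - 24/(15^3 - 15) = 0.992857. Corrected H = 2.941667 / 0.992857 = 2.962830.
Step 5: Under H0, H ~ chi^2(3); p-value = 0.397392.
Step 6: alpha = 0.05. fail to reject H0.

H = 2.9628, df = 3, p = 0.397392, fail to reject H0.


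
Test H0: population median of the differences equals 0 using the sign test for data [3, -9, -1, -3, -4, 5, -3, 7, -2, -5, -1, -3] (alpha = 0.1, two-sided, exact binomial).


Step 1: Discard zero differences. Original n = 12; n_eff = number of nonzero differences = 12.
Nonzero differences (with sign): +3, -9, -1, -3, -4, +5, -3, +7, -2, -5, -1, -3
Step 2: Count signs: positive = 3, negative = 9.
Step 3: Under H0: P(positive) = 0.5, so the number of positives S ~ Bin(12, 0.5).
Step 4: Two-sided exact p-value = sum of Bin(12,0.5) probabilities at or below the observed probability = 0.145996.
Step 5: alpha = 0.1. fail to reject H0.

n_eff = 12, pos = 3, neg = 9, p = 0.145996, fail to reject H0.


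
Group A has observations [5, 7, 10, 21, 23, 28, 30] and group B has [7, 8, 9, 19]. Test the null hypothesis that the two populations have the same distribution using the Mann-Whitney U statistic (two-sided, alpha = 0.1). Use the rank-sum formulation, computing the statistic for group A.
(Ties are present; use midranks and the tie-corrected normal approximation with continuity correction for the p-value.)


Step 1: Combine and sort all 11 observations; assign midranks.
sorted (value, group): (5,X), (7,X), (7,Y), (8,Y), (9,Y), (10,X), (19,Y), (21,X), (23,X), (28,X), (30,X)
ranks: 5->1, 7->2.5, 7->2.5, 8->4, 9->5, 10->6, 19->7, 21->8, 23->9, 28->10, 30->11
Step 2: Rank sum for X: R1 = 1 + 2.5 + 6 + 8 + 9 + 10 + 11 = 47.5.
Step 3: U_X = R1 - n1(n1+1)/2 = 47.5 - 7*8/2 = 47.5 - 28 = 19.5.
       U_Y = n1*n2 - U_X = 28 - 19.5 = 8.5.
Step 4: Ties are present, so use the tie-corrected normal approximation (with continuity correction) for the p-value.
Step 5: p-value = 0.343605; compare to alpha = 0.1. fail to reject H0.

U_X = 19.5, p = 0.343605, fail to reject H0 at alpha = 0.1.


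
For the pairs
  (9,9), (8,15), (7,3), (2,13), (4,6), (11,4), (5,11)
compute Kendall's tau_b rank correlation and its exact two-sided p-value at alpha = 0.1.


Step 1: Enumerate the 21 unordered pairs (i,j) with i<j and classify each by sign(x_j-x_i) * sign(y_j-y_i).
  (1,2):dx=-1,dy=+6->D; (1,3):dx=-2,dy=-6->C; (1,4):dx=-7,dy=+4->D; (1,5):dx=-5,dy=-3->C
  (1,6):dx=+2,dy=-5->D; (1,7):dx=-4,dy=+2->D; (2,3):dx=-1,dy=-12->C; (2,4):dx=-6,dy=-2->C
  (2,5):dx=-4,dy=-9->C; (2,6):dx=+3,dy=-11->D; (2,7):dx=-3,dy=-4->C; (3,4):dx=-5,dy=+10->D
  (3,5):dx=-3,dy=+3->D; (3,6):dx=+4,dy=+1->C; (3,7):dx=-2,dy=+8->D; (4,5):dx=+2,dy=-7->D
  (4,6):dx=+9,dy=-9->D; (4,7):dx=+3,dy=-2->D; (5,6):dx=+7,dy=-2->D; (5,7):dx=+1,dy=+5->C
  (6,7):dx=-6,dy=+7->D
Step 2: C = 8, D = 13, total pairs = 21.
Step 3: tau = (C - D)/(n(n-1)/2) = (8 - 13)/21 = -0.238095.
Step 4: Exact two-sided p-value (enumerate n! = 5040 permutations of y under H0): p = 0.561905.
Step 5: alpha = 0.1. fail to reject H0.

tau_b = -0.2381 (C=8, D=13), p = 0.561905, fail to reject H0.


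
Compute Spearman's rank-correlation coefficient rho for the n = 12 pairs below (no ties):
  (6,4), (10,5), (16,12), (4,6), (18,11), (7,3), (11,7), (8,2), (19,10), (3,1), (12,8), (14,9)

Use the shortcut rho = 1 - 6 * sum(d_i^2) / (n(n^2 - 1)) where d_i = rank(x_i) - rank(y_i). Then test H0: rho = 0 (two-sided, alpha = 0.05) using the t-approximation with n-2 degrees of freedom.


Step 1: Rank x and y separately (midranks; no ties here).
rank(x): 6->3, 10->6, 16->10, 4->2, 18->11, 7->4, 11->7, 8->5, 19->12, 3->1, 12->8, 14->9
rank(y): 4->4, 5->5, 12->12, 6->6, 11->11, 3->3, 7->7, 2->2, 10->10, 1->1, 8->8, 9->9
Step 2: d_i = R_x(i) - R_y(i); compute d_i^2.
  (3-4)^2=1, (6-5)^2=1, (10-12)^2=4, (2-6)^2=16, (11-11)^2=0, (4-3)^2=1, (7-7)^2=0, (5-2)^2=9, (12-10)^2=4, (1-1)^2=0, (8-8)^2=0, (9-9)^2=0
sum(d^2) = 36.
Step 3: rho = 1 - 6*36 / (12*(12^2 - 1)) = 1 - 216/1716 = 0.874126.
Step 4: Under H0, t = rho * sqrt((n-2)/(1-rho^2)) = 5.6912 ~ t(10).
Step 5: Two-sided p-value from the t-distribution with 10 df = 0.000201.
Step 6: alpha = 0.05. reject H0.

rho = 0.8741, p = 0.000201, reject H0 at alpha = 0.05.


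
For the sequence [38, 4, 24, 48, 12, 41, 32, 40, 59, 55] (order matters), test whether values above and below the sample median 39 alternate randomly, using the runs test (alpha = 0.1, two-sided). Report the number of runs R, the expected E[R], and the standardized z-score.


Step 1: Compute median = 39; label A = above, B = below.
Labels in order: BBBABABAAA  (n_A = 5, n_B = 5)
Step 2: Count runs R = 6.
Step 3: Under H0 (random ordering), E[R] = 2*n_A*n_B/(n_A+n_B) + 1 = 2*5*5/10 + 1 = 6.0000.
        Var[R] = 2*n_A*n_B*(2*n_A*n_B - n_A - n_B) / ((n_A+n_B)^2 * (n_A+n_B-1)) = 2000/900 = 2.2222.
        SD[R] = 1.4907.
Step 4: R = E[R], so z = 0 with no continuity correction.
Step 5: Two-sided p-value via normal approximation = 2*(1 - Phi(|z|)) = 1.000000.
Step 6: alpha = 0.1. fail to reject H0.

R = 6, z = 0.0000, p = 1.000000, fail to reject H0.


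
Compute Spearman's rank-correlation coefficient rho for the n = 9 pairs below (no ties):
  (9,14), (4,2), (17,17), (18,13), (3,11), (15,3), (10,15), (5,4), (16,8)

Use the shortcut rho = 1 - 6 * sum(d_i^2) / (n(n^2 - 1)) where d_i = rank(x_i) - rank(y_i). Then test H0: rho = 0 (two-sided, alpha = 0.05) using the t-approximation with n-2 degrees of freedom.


Step 1: Rank x and y separately (midranks; no ties here).
rank(x): 9->4, 4->2, 17->8, 18->9, 3->1, 15->6, 10->5, 5->3, 16->7
rank(y): 14->7, 2->1, 17->9, 13->6, 11->5, 3->2, 15->8, 4->3, 8->4
Step 2: d_i = R_x(i) - R_y(i); compute d_i^2.
  (4-7)^2=9, (2-1)^2=1, (8-9)^2=1, (9-6)^2=9, (1-5)^2=16, (6-2)^2=16, (5-8)^2=9, (3-3)^2=0, (7-4)^2=9
sum(d^2) = 70.
Step 3: rho = 1 - 6*70 / (9*(9^2 - 1)) = 1 - 420/720 = 0.416667.
Step 4: Under H0, t = rho * sqrt((n-2)/(1-rho^2)) = 1.2127 ~ t(7).
Step 5: Two-sided p-value from the t-distribution with 7 df = 0.264586.
Step 6: alpha = 0.05. fail to reject H0.

rho = 0.4167, p = 0.264586, fail to reject H0 at alpha = 0.05.


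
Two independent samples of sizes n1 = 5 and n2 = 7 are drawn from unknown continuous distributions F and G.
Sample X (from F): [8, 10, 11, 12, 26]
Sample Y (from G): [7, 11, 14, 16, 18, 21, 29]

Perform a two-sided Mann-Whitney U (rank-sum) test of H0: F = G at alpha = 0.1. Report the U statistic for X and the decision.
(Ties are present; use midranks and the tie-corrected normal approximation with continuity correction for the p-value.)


Step 1: Combine and sort all 12 observations; assign midranks.
sorted (value, group): (7,Y), (8,X), (10,X), (11,X), (11,Y), (12,X), (14,Y), (16,Y), (18,Y), (21,Y), (26,X), (29,Y)
ranks: 7->1, 8->2, 10->3, 11->4.5, 11->4.5, 12->6, 14->7, 16->8, 18->9, 21->10, 26->11, 29->12
Step 2: Rank sum for X: R1 = 2 + 3 + 4.5 + 6 + 11 = 26.5.
Step 3: U_X = R1 - n1(n1+1)/2 = 26.5 - 5*6/2 = 26.5 - 15 = 11.5.
       U_Y = n1*n2 - U_X = 35 - 11.5 = 23.5.
Step 4: Ties are present, so use the tie-corrected normal approximation (with continuity correction) for the p-value.
Step 5: p-value = 0.370914; compare to alpha = 0.1. fail to reject H0.

U_X = 11.5, p = 0.370914, fail to reject H0 at alpha = 0.1.
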